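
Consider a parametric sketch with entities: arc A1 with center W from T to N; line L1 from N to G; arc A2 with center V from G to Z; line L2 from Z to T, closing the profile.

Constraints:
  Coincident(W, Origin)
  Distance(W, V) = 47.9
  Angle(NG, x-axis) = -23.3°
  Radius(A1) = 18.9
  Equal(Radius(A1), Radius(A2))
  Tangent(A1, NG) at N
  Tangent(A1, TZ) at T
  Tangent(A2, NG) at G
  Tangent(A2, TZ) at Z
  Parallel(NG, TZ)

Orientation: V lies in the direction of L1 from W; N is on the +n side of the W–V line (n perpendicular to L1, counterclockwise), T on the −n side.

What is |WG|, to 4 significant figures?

51.49

The slot axis is L1's direction at -23.3°, so u = (cos -23.3°, sin -23.3°) = (0.9184, -0.3955) and n = (−sin -23.3°, cos -23.3°) = (0.3955, 0.9184). W is at the origin and V lies 47.9 along u from W, so V = 47.9·u = (43.99, -18.95). Tangency of A1 to both parallel lines with radius 18.9 puts N and T at W ± 18.9·n: N = (7.476, 17.36), T = (-7.476, -17.36). Equal radii place G and Z the same way about V: G = V + 18.9·n = (51.47, -1.588), Z = V − 18.9·n = (36.52, -36.31). Then |WG| = |G − W| = 51.49.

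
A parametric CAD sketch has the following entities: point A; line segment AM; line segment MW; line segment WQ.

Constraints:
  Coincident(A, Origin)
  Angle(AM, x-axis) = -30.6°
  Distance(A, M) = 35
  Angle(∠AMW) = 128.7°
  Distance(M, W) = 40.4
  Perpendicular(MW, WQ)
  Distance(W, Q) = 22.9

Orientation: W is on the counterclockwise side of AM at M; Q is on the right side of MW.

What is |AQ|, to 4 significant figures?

80.00

A is at the origin; AM runs at -30.6° with length 35.0, so M = 35.0·(cos -30.6°, sin -30.6°) = (30.13, -17.82). ∠AMW = 128.7°, so MW runs at -30.6° + (180° − 128.7°) = 20.70° from the x-axis; with |MW| = 40.4, W = M + 40.4·(cos 20.70°, sin 20.70°) = (67.92, -3.536). MW is perpendicular to WQ; with |WQ| = 22.9 on the right of MW, Q = W + 22.9·(0.3535, -0.9354) = (76.01, -24.96). Then |AQ| = |Q − A| = 80.00.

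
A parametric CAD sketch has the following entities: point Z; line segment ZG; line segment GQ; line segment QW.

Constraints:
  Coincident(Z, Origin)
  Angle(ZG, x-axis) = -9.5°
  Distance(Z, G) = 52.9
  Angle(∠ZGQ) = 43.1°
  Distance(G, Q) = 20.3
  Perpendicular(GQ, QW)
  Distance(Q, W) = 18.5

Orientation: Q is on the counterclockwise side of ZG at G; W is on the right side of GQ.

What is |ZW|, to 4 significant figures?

57.64

∠ZGQ = 43.1°, so GQ runs at -9.5° + (180° − 43.1°) = 127.4° from the x-axis; with |GQ| = 20.3, Q = G + 20.3·(cos 127.4°, sin 127.4°) = (39.84, 7.396). GQ ⟂ QW; with |QW| = 18.5 on the right of GQ, W = Q + 18.5·(0.7944, 0.6074) = (54.54, 18.63). Then |ZW| = |W − Z| = 57.64.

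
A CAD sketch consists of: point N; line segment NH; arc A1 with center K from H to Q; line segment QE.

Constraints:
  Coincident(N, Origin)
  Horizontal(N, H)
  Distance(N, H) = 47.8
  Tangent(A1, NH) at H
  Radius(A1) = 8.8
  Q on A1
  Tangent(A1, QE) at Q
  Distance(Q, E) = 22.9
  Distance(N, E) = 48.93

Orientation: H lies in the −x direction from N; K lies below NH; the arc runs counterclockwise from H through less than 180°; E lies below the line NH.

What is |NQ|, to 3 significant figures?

56.1

Checks: |KQ| = 8.800 ✓; ∠(KQ, QE) = 90.00° ✓; |QE| = 22.90 ✓; |NE| = 48.93 ✓.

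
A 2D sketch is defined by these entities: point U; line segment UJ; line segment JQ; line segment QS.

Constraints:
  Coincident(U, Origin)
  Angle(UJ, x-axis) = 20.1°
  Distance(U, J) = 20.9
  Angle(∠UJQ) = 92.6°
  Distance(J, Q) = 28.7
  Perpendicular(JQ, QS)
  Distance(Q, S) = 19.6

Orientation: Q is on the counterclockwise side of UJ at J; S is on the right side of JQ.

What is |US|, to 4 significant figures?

50.17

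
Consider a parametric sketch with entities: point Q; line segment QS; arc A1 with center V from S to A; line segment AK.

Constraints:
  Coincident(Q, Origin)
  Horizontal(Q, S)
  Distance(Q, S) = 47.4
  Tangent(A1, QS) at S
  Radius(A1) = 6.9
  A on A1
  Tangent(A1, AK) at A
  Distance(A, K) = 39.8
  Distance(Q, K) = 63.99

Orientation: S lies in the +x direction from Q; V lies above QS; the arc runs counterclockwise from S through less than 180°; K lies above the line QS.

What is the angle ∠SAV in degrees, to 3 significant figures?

37.2°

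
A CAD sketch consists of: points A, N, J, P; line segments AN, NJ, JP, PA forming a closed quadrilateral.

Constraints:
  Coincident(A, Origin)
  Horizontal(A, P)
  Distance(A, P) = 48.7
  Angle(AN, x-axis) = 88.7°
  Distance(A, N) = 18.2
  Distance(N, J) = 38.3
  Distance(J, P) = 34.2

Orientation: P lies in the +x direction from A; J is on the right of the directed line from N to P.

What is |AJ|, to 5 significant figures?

24.094

Checks: |NJ| = 38.30 ✓; |JP| = 34.20 ✓.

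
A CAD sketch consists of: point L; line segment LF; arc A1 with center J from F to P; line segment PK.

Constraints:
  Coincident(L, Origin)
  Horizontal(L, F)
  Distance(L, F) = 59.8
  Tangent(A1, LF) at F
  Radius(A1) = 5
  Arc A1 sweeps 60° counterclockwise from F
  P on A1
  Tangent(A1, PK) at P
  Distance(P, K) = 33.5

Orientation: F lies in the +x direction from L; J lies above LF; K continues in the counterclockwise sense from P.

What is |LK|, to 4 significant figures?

86.80

On A1, F sits at bearing -90° from J; a 60° counterclockwise sweep puts P at bearing -30°, so P = J + 5.0·(cos -30°, sin -30°) = (64.13, 2.500). Since A1 is tangent to PK there, JP ⟂ PK, so PK runs along (−sin -30°, cos -30°); with |PK| = 33.5, K = (80.88, 31.51). Then |LK| = |K − L| = 86.80.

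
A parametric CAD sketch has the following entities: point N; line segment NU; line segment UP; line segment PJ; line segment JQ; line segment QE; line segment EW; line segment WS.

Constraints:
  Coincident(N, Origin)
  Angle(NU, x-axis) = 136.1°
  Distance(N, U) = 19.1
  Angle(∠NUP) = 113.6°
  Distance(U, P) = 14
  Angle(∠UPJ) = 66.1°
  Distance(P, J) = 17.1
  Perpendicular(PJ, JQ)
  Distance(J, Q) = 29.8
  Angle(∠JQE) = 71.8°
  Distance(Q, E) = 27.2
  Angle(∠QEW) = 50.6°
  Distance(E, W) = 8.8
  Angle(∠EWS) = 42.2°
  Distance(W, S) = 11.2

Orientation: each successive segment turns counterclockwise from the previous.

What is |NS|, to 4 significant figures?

32.56

N is at the origin; NU runs at 136.1° with length 19.1, so U = (-13.76, 13.24). ∠NUP = 113.6° gives UP at -157.5° from the x-axis; with |UP| = 14.0, P = (-26.70, 7.886). ∠UPJ = 66.1° gives PJ at -43.60° from the x-axis; with |PJ| = 17.1, J = (-14.31, -3.906). PJ ⟂ JQ, so JQ runs at 46.40°; with |JQ| = 29.8, Q = (6.237, 17.67). ∠JQE = 71.8° gives QE at 154.6° from the x-axis; with |QE| = 27.2, E = (-18.33, 29.34). ∠QEW = 50.6° gives EW at -76.00° from the x-axis; with |EW| = 8.8, W = (-16.20, 20.80). ∠EWS = 42.2° gives WS at 61.80° from the x-axis; with |WS| = 11.2, S = (-10.91, 30.67). Then |NS| = |S − N| = 32.56.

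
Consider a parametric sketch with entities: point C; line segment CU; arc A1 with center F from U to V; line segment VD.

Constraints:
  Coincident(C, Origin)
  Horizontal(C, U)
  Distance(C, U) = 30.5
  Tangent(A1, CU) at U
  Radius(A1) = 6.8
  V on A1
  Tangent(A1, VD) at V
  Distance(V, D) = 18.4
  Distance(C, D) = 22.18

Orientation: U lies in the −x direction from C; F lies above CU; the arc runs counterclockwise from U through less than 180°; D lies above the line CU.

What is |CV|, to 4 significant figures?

25.24

C is at the origin; CU is horizontal with |CU| = 30.5 and U on the −x side, so U = (-30.50, 0.000). A1 meets CU tangentially, so FU is at right angles to CU, so F = U + (0, 6.8) = (-30.50, 6.800). Since FV ⟂ VD (tangency), |FD| = √(6.8² + 18.4²) = 19.62 regardless of where V sits on A1. So D lies on both circle(C, 22.18) and circle(F, 19.62); the above-CU intersection is D = (-13.91, 17.27). V is the foot of the tangent from D: V = (-25.10, 2.665).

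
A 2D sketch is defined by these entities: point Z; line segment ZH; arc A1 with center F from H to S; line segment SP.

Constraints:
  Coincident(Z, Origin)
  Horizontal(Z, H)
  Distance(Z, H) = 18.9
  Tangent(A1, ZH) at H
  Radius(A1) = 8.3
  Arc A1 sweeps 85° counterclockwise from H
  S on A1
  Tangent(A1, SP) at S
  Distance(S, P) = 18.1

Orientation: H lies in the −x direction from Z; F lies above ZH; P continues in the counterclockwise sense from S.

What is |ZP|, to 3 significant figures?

27.2

Z is at the origin; Z and H share the same y with |ZH| = 18.9 and H on the −x side, so H = (-18.9, 0.00). The tangent condition forces FH to be normal to ZH, so F = H + (0, 8.3) = (-18.9, 8.30). On A1, H sits at bearing -90° from F; an 85° counterclockwise sweep puts S at bearing -5°, so S = F + 8.3·(cos -5°, sin -5°) = (-10.6, 7.58). Tangency of A1 to SP means the radius FS is perpendicular to SP, so SP runs along (−sin -5°, cos -5°); with |SP| = 18.1, P = (-9.05, 25.6). Then |ZP| = |P − Z| = 27.2.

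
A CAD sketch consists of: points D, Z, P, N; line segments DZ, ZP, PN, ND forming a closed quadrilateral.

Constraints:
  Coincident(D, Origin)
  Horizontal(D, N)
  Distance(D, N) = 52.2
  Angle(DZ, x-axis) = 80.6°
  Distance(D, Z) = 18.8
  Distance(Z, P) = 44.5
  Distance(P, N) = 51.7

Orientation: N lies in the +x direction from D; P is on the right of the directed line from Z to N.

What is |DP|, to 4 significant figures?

26.78

D is at the origin; D and N share the same y with |DN| = 52.2 and N in +x, so N = (52.2, 0). DZ runs at 80.6° with |DZ| = 18.8, so Z = (3.071, 18.55). P is determined by |ZP| = 44.5 and |PN| = 51.7 together: it lies at the intersection of circle(Z, 44.5) and circle(N, 51.7). With |ZN| = 52.51, the foot of the radical line on ZN is 19.66 from Z and the perpendicular offset is √(44.5² − 19.66²) = 39.92. Taking the right-of-ZN solution: P = (7.366, -25.74).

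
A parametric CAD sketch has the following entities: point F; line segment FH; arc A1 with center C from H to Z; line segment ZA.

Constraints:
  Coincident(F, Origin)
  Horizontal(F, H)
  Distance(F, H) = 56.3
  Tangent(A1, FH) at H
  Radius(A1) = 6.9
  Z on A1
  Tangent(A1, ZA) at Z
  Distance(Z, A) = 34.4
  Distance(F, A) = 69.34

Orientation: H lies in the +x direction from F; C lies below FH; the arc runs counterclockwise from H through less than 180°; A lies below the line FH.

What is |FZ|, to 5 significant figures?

50.145

F is at the origin; F and H share the same y with |FH| = 56.3 and H on the +x side, so H = (56.300, 0.0000). A1 meets FH tangentially, so CH is at right angles to FH, so C = H + (0, -6.9) = (56.300, -6.9000). Since CZ ⟂ ZA (tangency), |CA| = √(6.9² + 34.4²) = 35.085 regardless of where Z sits on A1. So A lies on both circle(F, 69.34) and circle(C, 35.085); the below-FH intersection is A = (55.197, -41.968). Z is the foot of the tangent from A: Z = (49.495, -8.0437).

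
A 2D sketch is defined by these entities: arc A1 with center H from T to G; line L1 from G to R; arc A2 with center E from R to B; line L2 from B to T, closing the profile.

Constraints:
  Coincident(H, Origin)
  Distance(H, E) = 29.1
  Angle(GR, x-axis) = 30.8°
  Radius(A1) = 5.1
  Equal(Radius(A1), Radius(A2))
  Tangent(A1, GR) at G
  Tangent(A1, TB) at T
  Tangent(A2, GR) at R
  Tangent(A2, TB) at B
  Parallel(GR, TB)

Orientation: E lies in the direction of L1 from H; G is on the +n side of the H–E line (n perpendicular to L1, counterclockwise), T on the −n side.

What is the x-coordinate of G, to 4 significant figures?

-2.611

The slot axis is L1's direction at 30.8°, so u = (cos 30.8°, sin 30.8°) = (0.8590, 0.5120) and n = (−sin 30.8°, cos 30.8°) = (-0.5120, 0.8590). H is at the origin and E lies 29.1 along u from H, so E = 29.1·u = (25.00, 14.90). Tangency of A1 to both parallel lines with radius 5.1 puts G and T at H ± 5.1·n: G = (-2.611, 4.381), T = (2.611, -4.381). So G.x = -2.611.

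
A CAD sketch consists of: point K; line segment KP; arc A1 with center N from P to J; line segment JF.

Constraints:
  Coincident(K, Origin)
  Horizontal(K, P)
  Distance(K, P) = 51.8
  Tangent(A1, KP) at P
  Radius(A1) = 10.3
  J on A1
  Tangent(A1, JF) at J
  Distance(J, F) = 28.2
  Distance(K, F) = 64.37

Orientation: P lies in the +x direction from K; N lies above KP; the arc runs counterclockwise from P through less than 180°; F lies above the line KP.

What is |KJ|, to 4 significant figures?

62.93

Checks: |NJ| = 10.30 ✓; ∠(NJ, JF) = 90.00° ✓; |JF| = 28.20 ✓; |KF| = 64.37 ✓.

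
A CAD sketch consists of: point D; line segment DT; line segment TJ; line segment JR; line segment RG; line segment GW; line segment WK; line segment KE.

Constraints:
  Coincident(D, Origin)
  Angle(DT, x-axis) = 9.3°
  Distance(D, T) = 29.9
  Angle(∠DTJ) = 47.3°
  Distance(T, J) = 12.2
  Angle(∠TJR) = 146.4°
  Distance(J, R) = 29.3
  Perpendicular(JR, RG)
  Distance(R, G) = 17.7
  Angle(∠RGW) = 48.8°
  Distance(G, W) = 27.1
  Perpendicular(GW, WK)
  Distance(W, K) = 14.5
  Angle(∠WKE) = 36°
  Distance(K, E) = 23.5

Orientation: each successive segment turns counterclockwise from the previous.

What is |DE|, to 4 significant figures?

2.959

D is at the origin; DT runs at 9.3° with length 29.9, so T = (29.51, 4.832). ∠DTJ = 47.3° gives TJ at 142.0° from the x-axis; with |TJ| = 12.2, J = (19.89, 12.34). ∠TJR = 146.4° gives JR at 175.6° from the x-axis; with |JR| = 29.3, R = (-9.320, 14.59). JR is perpendicular to RG, so RG runs at -94.40°; with |RG| = 17.7, G = (-10.68, -3.057). ∠RGW = 48.8° gives GW at 36.80° from the x-axis; with |GW| = 27.1, W = (11.02, 13.18). GW is perpendicular to WK, so WK runs at 126.8°; with |WK| = 14.5, K = (2.336, 24.79). ∠WKE = 36.0° gives KE at -89.20° from the x-axis; with |KE| = 23.5, E = (2.664, 1.289). Then |DE| = |E − D| = 2.959.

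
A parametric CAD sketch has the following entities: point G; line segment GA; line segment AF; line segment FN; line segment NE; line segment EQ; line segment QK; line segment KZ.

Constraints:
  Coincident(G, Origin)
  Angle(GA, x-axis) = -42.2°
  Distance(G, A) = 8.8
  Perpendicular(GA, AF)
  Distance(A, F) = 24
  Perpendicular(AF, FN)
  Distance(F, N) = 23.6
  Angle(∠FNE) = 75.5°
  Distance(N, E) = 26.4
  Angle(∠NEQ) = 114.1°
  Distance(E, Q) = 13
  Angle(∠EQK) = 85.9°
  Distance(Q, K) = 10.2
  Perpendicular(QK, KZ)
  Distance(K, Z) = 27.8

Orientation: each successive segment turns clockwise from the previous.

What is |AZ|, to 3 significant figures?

32.2

G is at the origin; GA runs at -42.2° with length 8.8, so A = (6.52, -5.91). GA ⟂ AF, so AF runs at -132°; with |AF| = 24.0, F = (-9.60, -23.7). AF is perpendicular to FN, so FN runs at 138°; with |FN| = 23.6, N = (-27.1, -7.84). ∠FNE = 75.5° gives NE at 33.3° from the x-axis; with |NE| = 26.4, E = (-5.02, 6.66). ∠NEQ = 114.1° gives EQ at -32.6° from the x-axis; with |EQ| = 13.0, Q = (5.93, -0.348). ∠EQK = 85.9° gives QK at -127° from the x-axis; with |QK| = 10.2, K = (-0.164, -8.53). QK is perpendicular to KZ, so KZ runs at 143°; with |KZ| = 27.8, Z = (-22.5, 8.09). Then |AZ| = |Z − A| = 32.2.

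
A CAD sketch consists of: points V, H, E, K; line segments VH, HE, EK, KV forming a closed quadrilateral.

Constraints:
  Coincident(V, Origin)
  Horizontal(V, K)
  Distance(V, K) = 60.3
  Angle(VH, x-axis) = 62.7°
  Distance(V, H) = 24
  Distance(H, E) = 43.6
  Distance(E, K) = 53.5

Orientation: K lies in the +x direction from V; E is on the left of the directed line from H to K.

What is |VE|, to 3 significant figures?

66.6

Checks: |HE| = 43.60 ✓; |EK| = 53.50 ✓.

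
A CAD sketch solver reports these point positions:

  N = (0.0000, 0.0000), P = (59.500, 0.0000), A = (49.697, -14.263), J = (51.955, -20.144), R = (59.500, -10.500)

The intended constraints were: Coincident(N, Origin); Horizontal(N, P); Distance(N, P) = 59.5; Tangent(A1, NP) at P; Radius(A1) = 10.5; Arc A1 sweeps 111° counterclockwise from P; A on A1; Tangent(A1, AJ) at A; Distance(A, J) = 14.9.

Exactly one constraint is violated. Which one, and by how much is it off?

Distance(A, J) = 14.9 — off by 8.60.

N = (0.00, 0.00) ✓; N.y = 0.00, P.y = 0.00 ✓; |NP| = 59.50 ✓; ∠(RP, PN) = 90.00° ✓; |RP| = 10.50 ✓; bearing(R→A) − bearing(R→P) = 111.0° ✓; |RA| = 10.50 ✓; ∠(RA, AJ) = 90.00° ✓; |AJ| = 6.300 ✗.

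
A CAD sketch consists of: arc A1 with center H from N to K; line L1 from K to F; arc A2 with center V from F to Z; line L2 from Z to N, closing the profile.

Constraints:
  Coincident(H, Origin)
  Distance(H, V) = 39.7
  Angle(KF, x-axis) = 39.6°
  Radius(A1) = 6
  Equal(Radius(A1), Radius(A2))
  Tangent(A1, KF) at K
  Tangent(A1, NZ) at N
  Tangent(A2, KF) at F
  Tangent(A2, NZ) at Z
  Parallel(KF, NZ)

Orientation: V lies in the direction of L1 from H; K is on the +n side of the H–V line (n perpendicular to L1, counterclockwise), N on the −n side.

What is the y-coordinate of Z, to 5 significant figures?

20.683

The slot axis is L1's direction at 39.6°, so u = (cos 39.6°, sin 39.6°) = (0.77051, 0.63742) and n = (−sin 39.6°, cos 39.6°) = (-0.63742, 0.77051). H is at the origin and V lies 39.7 along u from H, so V = 39.7·u = (30.589, 25.306). Tangency of A1 to both parallel lines with radius 6.0 puts K and N at H ± 6.0·n: K = (-3.8245, 4.6231), N = (3.8245, -4.6231). Equal radii place F and Z the same way about V: F = V + 6.0·n = (26.765, 29.929), Z = V − 6.0·n = (34.414, 20.683). So Z.y = 20.683.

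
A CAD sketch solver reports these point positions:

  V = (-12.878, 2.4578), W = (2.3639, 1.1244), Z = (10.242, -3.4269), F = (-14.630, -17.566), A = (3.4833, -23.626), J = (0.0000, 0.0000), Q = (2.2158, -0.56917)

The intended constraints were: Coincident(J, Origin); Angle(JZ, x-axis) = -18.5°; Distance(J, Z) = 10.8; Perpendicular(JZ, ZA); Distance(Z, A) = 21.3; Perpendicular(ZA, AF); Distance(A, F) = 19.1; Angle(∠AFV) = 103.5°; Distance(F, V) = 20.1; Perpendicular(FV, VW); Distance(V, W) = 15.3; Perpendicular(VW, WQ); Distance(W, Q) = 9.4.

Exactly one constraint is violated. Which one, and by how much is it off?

Distance(W, Q) = 9.4 — off by 7.70.

J = (0.00, 0.00) ✓; JZ at -18.50° ✓; |JZ| = 10.80 ✓; ∠(JZ, ZA) = 90.00° ✓; |ZA| = 21.30 ✓; ∠(ZA, AF) = 90.00° ✓; |AF| = 19.10 ✓; ∠AFV = 103.5° ✓; |FV| = 20.10 ✓; ∠(FV, VW) = 90.00° ✓; |VW| = 15.30 ✓; ∠(VW, WQ) = 90.00° ✓; |WQ| = 1.700 ✗.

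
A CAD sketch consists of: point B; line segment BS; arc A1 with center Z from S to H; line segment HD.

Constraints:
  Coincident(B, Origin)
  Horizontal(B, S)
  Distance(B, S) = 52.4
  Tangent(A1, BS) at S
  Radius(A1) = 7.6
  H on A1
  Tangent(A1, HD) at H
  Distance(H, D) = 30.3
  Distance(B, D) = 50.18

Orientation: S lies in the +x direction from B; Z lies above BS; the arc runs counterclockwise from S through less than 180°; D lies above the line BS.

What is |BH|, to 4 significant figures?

59.23

Checks: B.y = 0.00, S.y = 0.00 ✓; |BS| = 52.40 ✓; |ZH| = 7.600 ✓; ∠(ZH, HD) = 90.00° ✓; |HD| = 30.30 ✓; |BD| = 50.18 ✓.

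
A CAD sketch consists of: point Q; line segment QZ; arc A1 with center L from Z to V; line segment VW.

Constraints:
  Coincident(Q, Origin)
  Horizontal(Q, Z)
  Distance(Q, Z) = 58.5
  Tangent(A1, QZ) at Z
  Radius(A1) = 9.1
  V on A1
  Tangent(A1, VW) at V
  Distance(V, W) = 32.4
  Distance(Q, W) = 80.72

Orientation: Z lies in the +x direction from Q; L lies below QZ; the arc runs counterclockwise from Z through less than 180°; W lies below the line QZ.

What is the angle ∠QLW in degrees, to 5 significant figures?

118.12°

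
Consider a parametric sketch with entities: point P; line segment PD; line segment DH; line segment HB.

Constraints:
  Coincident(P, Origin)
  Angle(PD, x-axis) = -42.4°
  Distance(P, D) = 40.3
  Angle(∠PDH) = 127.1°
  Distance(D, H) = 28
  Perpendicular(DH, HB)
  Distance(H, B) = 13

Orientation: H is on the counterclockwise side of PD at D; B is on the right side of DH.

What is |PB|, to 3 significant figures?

69.1

P is at the origin; PD runs at -42.4° with length 40.3, so D = 40.3·(cos -42.4°, sin -42.4°) = (29.8, -27.2). ∠PDH = 127.1°, so DH runs at -42.4° + (180° − 127.1°) = 10.5° from the x-axis; with |DH| = 28.0, H = D + 28.0·(cos 10.5°, sin 10.5°) = (57.3, -22.1). DH is perpendicular to HB; with |HB| = 13.0 on the right of DH, B = H + 13.0·(0.182, -0.983) = (59.7, -34.9). Then |PB| = |B − P| = 69.1.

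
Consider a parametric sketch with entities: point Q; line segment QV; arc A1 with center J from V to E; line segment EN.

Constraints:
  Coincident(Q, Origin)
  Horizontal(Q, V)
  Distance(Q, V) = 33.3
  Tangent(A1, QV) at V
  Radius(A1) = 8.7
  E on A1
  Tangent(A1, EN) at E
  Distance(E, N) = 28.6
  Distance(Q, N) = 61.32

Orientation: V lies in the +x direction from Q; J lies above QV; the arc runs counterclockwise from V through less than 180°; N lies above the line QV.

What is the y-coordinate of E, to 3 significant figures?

5.26

Checks: |JE| = 8.700 ✓; ∠(JE, EN) = 90.00° ✓; |EN| = 28.60 ✓; |QN| = 61.32 ✓.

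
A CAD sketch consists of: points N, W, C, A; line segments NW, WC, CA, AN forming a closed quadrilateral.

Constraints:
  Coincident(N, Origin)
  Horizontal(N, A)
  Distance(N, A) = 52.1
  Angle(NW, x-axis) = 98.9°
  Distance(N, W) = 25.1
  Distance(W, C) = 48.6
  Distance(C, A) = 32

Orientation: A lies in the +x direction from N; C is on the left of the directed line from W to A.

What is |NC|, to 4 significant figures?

54.10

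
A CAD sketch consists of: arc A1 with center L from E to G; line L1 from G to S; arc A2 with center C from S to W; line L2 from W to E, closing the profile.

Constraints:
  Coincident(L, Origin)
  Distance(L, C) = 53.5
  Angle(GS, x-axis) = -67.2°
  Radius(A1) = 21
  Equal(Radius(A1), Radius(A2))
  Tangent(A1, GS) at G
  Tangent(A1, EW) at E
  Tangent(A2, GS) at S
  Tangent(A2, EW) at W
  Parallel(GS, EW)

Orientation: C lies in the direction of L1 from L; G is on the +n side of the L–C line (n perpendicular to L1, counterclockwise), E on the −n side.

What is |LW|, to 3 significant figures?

57.5

The slot axis is L1's direction at -67.2°, so u = (cos -67.2°, sin -67.2°) = (0.388, -0.922) and n = (−sin -67.2°, cos -67.2°) = (0.922, 0.388). L is at the origin and C lies 53.5 along u from L, so C = 53.5·u = (20.7, -49.3). Tangency of A1 to both parallel lines with radius 21.0 puts G and E at L ± 21.0·n: G = (19.4, 8.14), E = (-19.4, -8.14). Equal radii place S and W the same way about C: S = C + 21.0·n = (40.1, -41.2), W = C − 21.0·n = (1.37, -57.5). Then |LW| = |W − L| = 57.5.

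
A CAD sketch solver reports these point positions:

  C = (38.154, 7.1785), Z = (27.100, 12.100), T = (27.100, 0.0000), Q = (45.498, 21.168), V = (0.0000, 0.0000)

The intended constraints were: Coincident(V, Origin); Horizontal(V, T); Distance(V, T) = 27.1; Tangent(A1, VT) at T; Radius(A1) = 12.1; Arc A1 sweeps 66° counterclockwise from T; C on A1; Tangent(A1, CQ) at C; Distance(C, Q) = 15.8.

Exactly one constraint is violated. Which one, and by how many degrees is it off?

Tangent(A1, CQ) at C — off by 3.70°.

V = (0.00, 0.00) ✓; V.y = 0.00, T.y = 0.00 ✓; |VT| = 27.10 ✓; ∠(ZT, TV) = 90.00° ✓; |ZT| = 12.10 ✓; bearing(Z→C) − bearing(Z→T) = 66.00° ✓; |ZC| = 12.10 ✓; ∠(ZC, CQ) = 93.70° ✗; |CQ| = 15.80 ✓.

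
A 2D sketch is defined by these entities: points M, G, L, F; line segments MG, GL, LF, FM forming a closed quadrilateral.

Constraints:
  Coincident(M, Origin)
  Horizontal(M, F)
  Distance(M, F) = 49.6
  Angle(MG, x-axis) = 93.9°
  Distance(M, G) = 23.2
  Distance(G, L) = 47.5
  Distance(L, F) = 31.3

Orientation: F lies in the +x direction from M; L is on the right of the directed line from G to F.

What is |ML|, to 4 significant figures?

29.10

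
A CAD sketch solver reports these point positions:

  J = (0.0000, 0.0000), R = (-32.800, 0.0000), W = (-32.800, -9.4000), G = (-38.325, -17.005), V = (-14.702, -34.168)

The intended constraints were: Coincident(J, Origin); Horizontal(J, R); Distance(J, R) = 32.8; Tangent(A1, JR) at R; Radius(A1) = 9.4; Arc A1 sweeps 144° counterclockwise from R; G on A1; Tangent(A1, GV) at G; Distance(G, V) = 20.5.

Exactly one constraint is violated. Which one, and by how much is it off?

Distance(G, V) = 20.5 — off by 8.70.

J = (0.00, 0.00) ✓; J.y = 0.00, R.y = 0.00 ✓; |JR| = 32.80 ✓; ∠(WR, RJ) = 90.00° ✓; |WR| = 9.400 ✓; bearing(W→G) − bearing(W→R) = 144.0° ✓; |WG| = 9.400 ✓; ∠(WG, GV) = 90.00° ✓; |GV| = 29.20 ✗.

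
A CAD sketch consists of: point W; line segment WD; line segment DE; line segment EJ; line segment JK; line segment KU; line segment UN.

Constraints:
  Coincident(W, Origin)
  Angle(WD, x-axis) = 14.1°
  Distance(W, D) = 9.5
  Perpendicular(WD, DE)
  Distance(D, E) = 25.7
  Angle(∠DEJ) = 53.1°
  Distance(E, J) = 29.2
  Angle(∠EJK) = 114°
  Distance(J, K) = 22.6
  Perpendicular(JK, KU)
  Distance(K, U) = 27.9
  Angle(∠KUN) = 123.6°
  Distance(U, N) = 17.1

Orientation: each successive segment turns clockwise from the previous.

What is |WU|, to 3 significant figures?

19.9

W is at the origin; WD runs at 14.1° with length 9.5, so D = (9.21, 2.31). WD is perpendicular to DE, so DE runs at -75.9°; with |DE| = 25.7, E = (15.5, -22.6). ∠DEJ = 53.1° gives EJ at 157° from the x-axis; with |EJ| = 29.2, J = (-11.4, -11.3). ∠EJK = 114.0° gives JK at 91.2° from the x-axis; with |JK| = 22.6, K = (-11.9, 11.3). The perpendicularity gives KU at right angles to JK, so KU runs at 1.20°; with |KU| = 27.9, U = (16.0, 11.9). Then |WU| = |U − W| = 19.9.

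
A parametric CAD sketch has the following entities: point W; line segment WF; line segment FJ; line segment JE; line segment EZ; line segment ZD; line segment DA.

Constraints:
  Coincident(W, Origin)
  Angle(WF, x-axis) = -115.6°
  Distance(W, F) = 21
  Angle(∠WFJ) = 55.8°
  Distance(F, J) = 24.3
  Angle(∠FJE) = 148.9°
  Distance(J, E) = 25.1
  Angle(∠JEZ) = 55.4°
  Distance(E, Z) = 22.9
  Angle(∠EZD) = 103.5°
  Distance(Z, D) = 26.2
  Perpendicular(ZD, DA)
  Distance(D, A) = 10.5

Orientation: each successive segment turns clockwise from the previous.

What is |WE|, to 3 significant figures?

34.3

W is at the origin; WF runs at -115.6° with length 21.0, so F = (-9.07, -18.9). ∠WFJ = 55.8° gives FJ at 120° from the x-axis; with |FJ| = 24.3, J = (-21.3, 2.06). ∠FJE = 148.9° gives JE at 89.1° from the x-axis; with |JE| = 25.1, E = (-20.9, 27.2). Then |WE| = |E − W| = 34.3.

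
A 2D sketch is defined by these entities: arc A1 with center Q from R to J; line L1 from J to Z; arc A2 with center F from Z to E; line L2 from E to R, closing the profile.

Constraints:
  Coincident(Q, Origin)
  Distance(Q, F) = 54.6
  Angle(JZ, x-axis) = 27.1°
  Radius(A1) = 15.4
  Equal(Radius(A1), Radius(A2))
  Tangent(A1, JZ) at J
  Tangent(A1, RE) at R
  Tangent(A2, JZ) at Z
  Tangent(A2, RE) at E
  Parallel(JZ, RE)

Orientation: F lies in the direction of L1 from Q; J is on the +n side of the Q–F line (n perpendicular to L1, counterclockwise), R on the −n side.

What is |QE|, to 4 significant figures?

56.73

The slot axis is L1's direction at 27.1°, so u = (cos 27.1°, sin 27.1°) = (0.8902, 0.4555) and n = (−sin 27.1°, cos 27.1°) = (-0.4555, 0.8902). Q is at the origin and F lies 54.6 along u from Q, so F = 54.6·u = (48.61, 24.87). Tangency of A1 to both parallel lines with radius 15.4 puts J and R at Q ± 15.4·n: J = (-7.015, 13.71), R = (7.015, -13.71). Equal radii place Z and E the same way about F: Z = F + 15.4·n = (41.59, 38.58), E = F − 15.4·n = (55.62, 11.16). Then |QE| = |E − Q| = 56.73.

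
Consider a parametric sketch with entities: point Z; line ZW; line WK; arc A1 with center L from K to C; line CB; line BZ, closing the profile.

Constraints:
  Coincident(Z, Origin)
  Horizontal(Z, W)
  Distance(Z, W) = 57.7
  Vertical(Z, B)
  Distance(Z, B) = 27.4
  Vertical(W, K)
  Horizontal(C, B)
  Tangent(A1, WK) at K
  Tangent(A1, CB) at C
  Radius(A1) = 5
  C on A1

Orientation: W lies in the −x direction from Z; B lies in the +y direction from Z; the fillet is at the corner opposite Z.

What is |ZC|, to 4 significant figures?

59.40

The virtual corner opposite Z is at (-57.70, 27.40). Since A1 is tangent to WK there, LK ⟂ WK and the tangent condition forces LC to be normal to CB, with radius 5.0, so the center L sits 5.0 in from both sides at L = (-52.70, 22.40). That places the tangent points at K = (-57.70, 22.40) on WK and C = (-52.70, 27.40) on CB. Then |ZC| = |C − Z| = 59.40.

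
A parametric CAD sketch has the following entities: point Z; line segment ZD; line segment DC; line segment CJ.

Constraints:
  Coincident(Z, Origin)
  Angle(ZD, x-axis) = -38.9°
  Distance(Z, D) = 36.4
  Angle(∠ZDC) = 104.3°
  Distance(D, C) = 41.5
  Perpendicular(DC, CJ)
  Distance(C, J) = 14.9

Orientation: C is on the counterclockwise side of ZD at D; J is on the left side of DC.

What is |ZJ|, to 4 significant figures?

54.45

∠ZDC = 104.3°, so DC runs at -38.9° + (180° − 104.3°) = 36.80° from the x-axis; with |DC| = 41.5, C = D + 41.5·(cos 36.80°, sin 36.80°) = (61.56, 2.002). DC is perpendicular to CJ; with |CJ| = 14.9 on the left of DC, J = C + 14.9·(-0.5990, 0.8007) = (52.63, 13.93). Then |ZJ| = |J − Z| = 54.45.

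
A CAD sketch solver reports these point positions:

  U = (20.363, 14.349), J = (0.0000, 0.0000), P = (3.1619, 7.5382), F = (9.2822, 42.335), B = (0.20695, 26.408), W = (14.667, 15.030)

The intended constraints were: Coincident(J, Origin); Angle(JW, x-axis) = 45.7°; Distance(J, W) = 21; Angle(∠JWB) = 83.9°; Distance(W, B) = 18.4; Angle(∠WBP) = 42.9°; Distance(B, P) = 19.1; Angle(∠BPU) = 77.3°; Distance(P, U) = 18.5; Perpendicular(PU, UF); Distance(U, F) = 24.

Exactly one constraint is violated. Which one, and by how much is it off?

Distance(U, F) = 24 — off by 6.10.

J = (0.00, 0.00) ✓; JW at 45.70° ✓; |JW| = 21.00 ✓; ∠JWB = 83.90° ✓; |WB| = 18.40 ✓; ∠WBP = 42.90° ✓; |BP| = 19.10 ✓; ∠BPU = 77.30° ✓; |PU| = 18.50 ✓; ∠(PU, UF) = 90.00° ✓; |UF| = 30.10 ✗.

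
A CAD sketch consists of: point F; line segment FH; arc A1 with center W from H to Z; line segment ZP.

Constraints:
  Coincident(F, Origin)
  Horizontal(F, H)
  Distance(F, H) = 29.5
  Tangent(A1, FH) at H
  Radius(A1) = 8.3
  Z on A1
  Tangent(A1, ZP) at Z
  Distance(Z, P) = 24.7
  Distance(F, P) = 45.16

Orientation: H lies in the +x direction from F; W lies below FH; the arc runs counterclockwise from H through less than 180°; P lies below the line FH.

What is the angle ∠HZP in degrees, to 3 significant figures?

126°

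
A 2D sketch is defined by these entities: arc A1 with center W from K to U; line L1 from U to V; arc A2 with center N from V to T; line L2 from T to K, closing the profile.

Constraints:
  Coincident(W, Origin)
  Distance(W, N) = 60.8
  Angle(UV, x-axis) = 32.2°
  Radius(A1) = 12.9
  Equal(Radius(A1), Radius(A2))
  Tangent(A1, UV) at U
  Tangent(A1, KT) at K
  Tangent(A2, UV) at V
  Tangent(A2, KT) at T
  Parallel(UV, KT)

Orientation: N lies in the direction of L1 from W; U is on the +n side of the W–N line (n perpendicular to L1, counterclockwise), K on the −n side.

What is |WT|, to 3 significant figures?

62.2

Tangency of A1 to both parallel lines with radius 12.9 puts U and K at W ± 12.9·n: U = (-6.87, 10.9), K = (6.87, -10.9). Equal radii place V and T the same way about N: V = N + 12.9·n = (44.6, 43.3), T = N − 12.9·n = (58.3, 21.5). Then |WT| = |T − W| = 62.2.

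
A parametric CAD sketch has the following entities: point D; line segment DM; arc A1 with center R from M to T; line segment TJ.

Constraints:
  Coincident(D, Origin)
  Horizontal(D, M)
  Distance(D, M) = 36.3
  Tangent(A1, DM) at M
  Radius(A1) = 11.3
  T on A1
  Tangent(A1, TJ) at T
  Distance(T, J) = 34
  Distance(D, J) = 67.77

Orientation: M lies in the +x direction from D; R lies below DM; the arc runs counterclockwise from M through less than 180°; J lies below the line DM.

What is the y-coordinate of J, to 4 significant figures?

-43.54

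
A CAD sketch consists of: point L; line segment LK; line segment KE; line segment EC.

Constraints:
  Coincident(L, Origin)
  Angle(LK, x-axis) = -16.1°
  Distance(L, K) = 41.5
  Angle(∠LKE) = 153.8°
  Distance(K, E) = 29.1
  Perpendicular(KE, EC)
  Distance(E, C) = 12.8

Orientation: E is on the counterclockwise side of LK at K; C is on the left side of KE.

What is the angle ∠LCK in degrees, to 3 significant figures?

28.5°

L is at the origin; LK runs at -16.1° with length 41.5, so K = 41.5·(cos -16.1°, sin -16.1°) = (39.9, -11.5). ∠LKE = 153.8°, so KE runs at -16.1° + (180° − 153.8°) = 10.1° from the x-axis; with |KE| = 29.1, E = K + 29.1·(cos 10.1°, sin 10.1°) = (68.5, -6.41). KE ⟂ EC; with |EC| = 12.8 on the left of KE, C = E + 12.8·(-0.175, 0.985) = (66.3, 6.20). Then cos ∠LCK = CL·CK / (|CL||CK|), giving 28.5°.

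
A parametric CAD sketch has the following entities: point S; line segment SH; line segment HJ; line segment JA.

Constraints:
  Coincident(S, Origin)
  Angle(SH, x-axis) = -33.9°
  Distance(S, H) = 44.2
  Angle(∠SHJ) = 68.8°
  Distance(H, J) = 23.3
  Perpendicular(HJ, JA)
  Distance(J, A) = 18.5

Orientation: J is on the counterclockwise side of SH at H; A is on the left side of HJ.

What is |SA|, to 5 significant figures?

23.858

S is at the origin; SH runs at -33.9° with length 44.2, so H = 44.2·(cos -33.9°, sin -33.9°) = (36.687, -24.652). ∠SHJ = 68.8°, so HJ runs at -33.9° + (180° − 68.8°) = 77.300° from the x-axis; with |HJ| = 23.3, J = H + 23.3·(cos 77.300°, sin 77.300°) = (41.809, -1.9224). The perpendicularity gives JA at right angles to HJ; with |JA| = 18.5 on the left of HJ, A = J + 18.5·(-0.97553, 0.21985) = (23.762, 2.1448). Then |SA| = |A − S| = 23.858.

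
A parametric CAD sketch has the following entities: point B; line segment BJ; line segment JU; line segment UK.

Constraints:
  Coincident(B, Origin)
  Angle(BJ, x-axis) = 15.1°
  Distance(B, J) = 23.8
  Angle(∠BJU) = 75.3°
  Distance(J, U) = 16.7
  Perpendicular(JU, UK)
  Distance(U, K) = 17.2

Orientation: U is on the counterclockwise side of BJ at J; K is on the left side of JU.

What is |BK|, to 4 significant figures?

12.15

∠BJU = 75.3°, so JU runs at 15.1° + (180° − 75.3°) = 119.8° from the x-axis; with |JU| = 16.7, U = J + 16.7·(cos 119.8°, sin 119.8°) = (14.68, 20.69). JU ⟂ UK; with |UK| = 17.2 on the left of JU, K = U + 17.2·(-0.8678, -0.4970) = (-0.2468, 12.14). Then |BK| = |K − B| = 12.15.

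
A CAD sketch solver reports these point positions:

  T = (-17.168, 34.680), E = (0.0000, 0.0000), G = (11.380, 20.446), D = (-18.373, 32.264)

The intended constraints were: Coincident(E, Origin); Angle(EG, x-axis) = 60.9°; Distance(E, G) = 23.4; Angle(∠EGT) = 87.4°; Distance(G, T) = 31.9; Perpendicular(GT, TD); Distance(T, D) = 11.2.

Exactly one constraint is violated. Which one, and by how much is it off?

Distance(T, D) = 11.2 — off by 8.50.

E = (0.00, 0.00) ✓; EG at 60.90° ✓; |EG| = 23.40 ✓; ∠EGT = 87.40° ✓; |GT| = 31.90 ✓; ∠(GT, TD) = 89.99° ✓; |TD| = 2.700 ✗.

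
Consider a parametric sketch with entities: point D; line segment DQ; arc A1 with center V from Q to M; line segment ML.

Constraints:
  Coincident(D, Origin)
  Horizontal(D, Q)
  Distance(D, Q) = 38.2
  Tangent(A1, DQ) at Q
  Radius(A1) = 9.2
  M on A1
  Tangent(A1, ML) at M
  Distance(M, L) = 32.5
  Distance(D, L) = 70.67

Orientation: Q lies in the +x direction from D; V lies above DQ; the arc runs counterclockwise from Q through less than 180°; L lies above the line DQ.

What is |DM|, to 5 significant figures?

46.290

Checks: |VM| = 9.200 ✓; ∠(VM, ML) = 90.00° ✓; |ML| = 32.50 ✓; |DL| = 70.67 ✓.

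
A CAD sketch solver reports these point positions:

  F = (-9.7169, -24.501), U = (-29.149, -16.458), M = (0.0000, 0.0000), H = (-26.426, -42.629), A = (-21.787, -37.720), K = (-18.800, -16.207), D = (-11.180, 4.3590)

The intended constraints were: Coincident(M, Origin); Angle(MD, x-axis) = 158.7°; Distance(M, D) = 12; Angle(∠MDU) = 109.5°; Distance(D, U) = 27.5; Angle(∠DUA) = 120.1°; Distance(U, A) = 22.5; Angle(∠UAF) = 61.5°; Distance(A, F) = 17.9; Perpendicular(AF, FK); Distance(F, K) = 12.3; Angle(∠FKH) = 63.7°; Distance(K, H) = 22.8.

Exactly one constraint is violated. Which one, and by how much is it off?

Distance(K, H) = 22.8 — off by 4.70.

M = (0.00, 0.00) ✓; MD at 158.7° ✓; |MD| = 12.00 ✓; ∠MDU = 109.5° ✓; |DU| = 27.50 ✓; ∠DUA = 120.1° ✓; |UA| = 22.50 ✓; ∠UAF = 61.50° ✓; |AF| = 17.90 ✓; ∠(AF, FK) = 90.00° ✓; |FK| = 12.30 ✓; ∠FKH = 63.70° ✓; |KH| = 27.50 ✗.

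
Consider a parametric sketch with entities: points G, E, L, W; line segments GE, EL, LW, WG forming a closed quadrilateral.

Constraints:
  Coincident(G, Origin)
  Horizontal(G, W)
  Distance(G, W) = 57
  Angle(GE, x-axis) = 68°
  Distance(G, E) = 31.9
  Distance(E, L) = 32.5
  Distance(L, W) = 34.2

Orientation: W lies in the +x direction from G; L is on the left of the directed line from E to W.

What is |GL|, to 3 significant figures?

54.6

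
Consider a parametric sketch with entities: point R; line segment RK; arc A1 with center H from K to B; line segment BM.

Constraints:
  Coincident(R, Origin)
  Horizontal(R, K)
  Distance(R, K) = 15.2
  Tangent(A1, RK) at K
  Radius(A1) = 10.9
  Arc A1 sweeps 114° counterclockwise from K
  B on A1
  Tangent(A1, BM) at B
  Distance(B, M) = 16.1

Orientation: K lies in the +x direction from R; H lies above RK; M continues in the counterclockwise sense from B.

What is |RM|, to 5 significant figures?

35.338

On A1, K sits at bearing -90° from H; a 114° counterclockwise sweep puts B at bearing 24°, so B = H + 10.9·(cos 24°, sin 24°) = (25.158, 15.333). The tangent condition forces HB to be normal to BM, so BM runs along (−sin 24°, cos 24°); with |BM| = 16.1, M = (18.609, 30.042). Then |RM| = |M − R| = 35.338.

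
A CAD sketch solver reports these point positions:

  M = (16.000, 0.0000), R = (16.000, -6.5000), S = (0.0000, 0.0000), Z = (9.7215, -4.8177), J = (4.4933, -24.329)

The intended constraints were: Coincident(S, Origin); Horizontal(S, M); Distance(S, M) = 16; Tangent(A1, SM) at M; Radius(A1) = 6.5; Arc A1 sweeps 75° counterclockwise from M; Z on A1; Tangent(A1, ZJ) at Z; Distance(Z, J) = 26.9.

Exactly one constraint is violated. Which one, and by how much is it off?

Distance(Z, J) = 26.9 — off by 6.70.

S = (0.00, 0.00) ✓; S.y = 0.00, M.y = 0.00 ✓; |SM| = 16.00 ✓; ∠(RM, MS) = 90.00° ✓; |RM| = 6.500 ✓; bearing(R→Z) − bearing(R→M) = 75.00° ✓; |RZ| = 6.500 ✓; ∠(RZ, ZJ) = 90.00° ✓; |ZJ| = 20.20 ✗.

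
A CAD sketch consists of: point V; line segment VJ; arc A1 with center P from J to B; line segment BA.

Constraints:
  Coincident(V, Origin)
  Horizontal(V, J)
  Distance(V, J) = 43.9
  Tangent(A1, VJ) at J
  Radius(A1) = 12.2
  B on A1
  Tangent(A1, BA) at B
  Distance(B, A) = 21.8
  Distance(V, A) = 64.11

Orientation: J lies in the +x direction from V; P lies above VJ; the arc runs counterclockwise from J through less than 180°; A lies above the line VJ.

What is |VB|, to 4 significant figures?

57.64

Checks: ∠(PJ, JV) = 90.00° ✓; |PJ| = 12.20 ✓; |PB| = 12.20 ✓; ∠(PB, BA) = 90.00° ✓; |BA| = 21.80 ✓; |VA| = 64.11 ✓.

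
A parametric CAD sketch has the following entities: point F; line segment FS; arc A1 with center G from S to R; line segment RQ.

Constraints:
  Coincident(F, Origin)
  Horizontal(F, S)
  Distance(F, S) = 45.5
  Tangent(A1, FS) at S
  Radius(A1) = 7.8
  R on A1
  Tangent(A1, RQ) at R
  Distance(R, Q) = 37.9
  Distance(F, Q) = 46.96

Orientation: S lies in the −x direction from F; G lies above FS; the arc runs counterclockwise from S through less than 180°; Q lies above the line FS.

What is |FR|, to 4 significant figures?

38.56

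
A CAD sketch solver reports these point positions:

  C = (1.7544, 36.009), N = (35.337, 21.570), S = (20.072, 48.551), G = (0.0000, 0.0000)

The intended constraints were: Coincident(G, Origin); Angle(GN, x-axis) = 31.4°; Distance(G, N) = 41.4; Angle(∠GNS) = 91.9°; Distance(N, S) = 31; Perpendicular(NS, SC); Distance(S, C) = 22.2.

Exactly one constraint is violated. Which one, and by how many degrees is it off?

Perpendicular(NS, SC) — off by 4.90°.

G = (0.00, 0.00) ✓; GN at 31.40° ✓; |GN| = 41.40 ✓; ∠GNS = 91.90° ✓; |NS| = 31.00 ✓; ∠(NS, SC) = 94.90° ✗; |SC| = 22.20 ✓.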